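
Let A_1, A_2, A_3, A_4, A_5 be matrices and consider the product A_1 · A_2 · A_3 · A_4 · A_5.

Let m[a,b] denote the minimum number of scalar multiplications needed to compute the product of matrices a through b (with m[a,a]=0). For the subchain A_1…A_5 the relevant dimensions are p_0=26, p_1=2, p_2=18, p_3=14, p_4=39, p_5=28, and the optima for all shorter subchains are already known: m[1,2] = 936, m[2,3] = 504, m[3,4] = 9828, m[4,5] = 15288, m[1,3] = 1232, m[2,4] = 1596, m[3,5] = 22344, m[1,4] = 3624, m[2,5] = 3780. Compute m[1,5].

5236

m[1,5] = min over k∈[1,4] of m[1,k]+m[k+1,5]+p_{0}·p_k·p_{5}.
k=1: 0 + 3780 + 26·2·28 = 5236; k=2: 936 + 22344 + 26·18·28 = 36384; k=3: 1232 + 15288 + 26·14·28 = 26712; k=4: 3624 + 0 + 26·39·28 = 32016.
Minimum: 5236 at k=1.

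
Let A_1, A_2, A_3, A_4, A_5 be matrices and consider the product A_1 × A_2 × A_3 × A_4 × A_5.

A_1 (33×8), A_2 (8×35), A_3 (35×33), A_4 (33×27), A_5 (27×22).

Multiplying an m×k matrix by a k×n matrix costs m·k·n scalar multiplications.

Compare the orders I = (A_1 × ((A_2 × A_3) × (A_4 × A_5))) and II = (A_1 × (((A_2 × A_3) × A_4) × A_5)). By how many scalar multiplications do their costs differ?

13530

Order I = (A_1 × ((A_2 × A_3) × (A_4 × A_5))): (A_2 × A_3): 8×35 by 35×33 → 8×33, cost 8·35·33 = 9240; (A_4 × A_5): 33×27 by 27×22 → 33×22, cost 33·27·22 = 19602; ((A_2 × A_3) × (A_4 × A_5)): 8×33 by 33×22 → 8×22, cost 8·33·22 = 5808; cumulative 34650; (A_1 × ((A_2 × A_3) × (A_4 × A_5))): 33×8 by 8×22 → 33×22, cost 33·8·22 = 5808; cumulative 40458. Total 40458.
Order II = (A_1 × (((A_2 × A_3) × A_4) × A_5)): (A_2 × A_3): 8×35 by 35×33 → 8×33, cost 8·35·33 = 9240; ((A_2 × A_3) × A_4): 8×33 by 33×27 → 8×27, cost 8·33·27 = 7128; cumulative 16368; (((A_2 × A_3) × A_4) × A_5): 8×27 by 27×22 → 8×22, cost 8·27·22 = 4752; cumulative 21120; (A_1 × (((A_2 × A_3) × A_4) × A_5)): 33×8 by 8×22 → 33×22, cost 33·8·22 = 5808; cumulative 26928. Total 26928.
Difference: |40458 − 26928| = 13530.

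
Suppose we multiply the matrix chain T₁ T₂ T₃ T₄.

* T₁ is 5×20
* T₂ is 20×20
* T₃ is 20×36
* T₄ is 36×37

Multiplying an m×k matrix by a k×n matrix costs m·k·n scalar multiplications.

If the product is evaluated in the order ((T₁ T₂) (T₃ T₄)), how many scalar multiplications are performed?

(T₁ T₂): 5×20 by 20×20 → 5×20, cost 5·20·20 = 2000
(T₃ T₄): 20×36 by 36×37 → 20×37, cost 20·36·37 = 26640
((T₁ T₂) (T₃ T₄)): 5×20 by 20×37 → 5×37, cost 5·20·37 = 3700; cumulative 32340
Total: 32340 scalar multiplications.

32340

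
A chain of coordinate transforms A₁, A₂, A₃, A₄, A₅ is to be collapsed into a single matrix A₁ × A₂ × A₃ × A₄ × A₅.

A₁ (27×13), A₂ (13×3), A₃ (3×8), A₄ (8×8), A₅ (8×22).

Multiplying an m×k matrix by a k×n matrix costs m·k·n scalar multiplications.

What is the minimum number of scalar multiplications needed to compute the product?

3555

Adjacent pairs: A₁A₂ = 27·13·3 = 1053; A₂A₃ = 13·3·8 = 312; A₃A₄ = 3·8·8 = 192; A₄A₅ = 8·8·22 = 1408.
Length 3: A₁..A₃: k=1: 0+312+27·13·8=3120; k=2: 1053+0+27·3·8=1701 → min 1701 | A₂..A₄: k=2: 0+192+13·3·8=504; k=3: 312+0+13·8·8=1144 → min 504 | A₃..A₅: k=3: 0+1408+3·8·22=1936; k=4: 192+0+3·8·22=720 → min 720.
Length 4: A₁..A₄: k=1: 0+504+27·13·8=3312; k=2: 1053+192+27·3·8=1893; k=3: 1701+0+27·8·8=3429 → min 1893 | A₂..A₅: k=2: 0+720+13·3·22=1578; k=3: 312+1408+13·8·22=4008; k=4: 504+0+13·8·22=2792 → min 1578.
Length 5: A₁..A₅: k=1: 0+1578+27·13·22=9300; k=2: 1053+720+27·3·22=3555; k=3: 1701+1408+27·8·22=7861; k=4: 1893+0+27·8·22=6645 → min 3555.
Optimal order: ((A₁ × A₂) × ((A₃ × A₄) × A₅)) with cost 3555.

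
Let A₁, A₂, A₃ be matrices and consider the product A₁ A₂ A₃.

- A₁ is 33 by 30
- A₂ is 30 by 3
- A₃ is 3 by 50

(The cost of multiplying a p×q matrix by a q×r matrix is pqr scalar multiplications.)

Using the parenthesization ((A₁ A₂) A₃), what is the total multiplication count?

7920

(A₁ A₂): 33×30 by 30×3 → 33×3, cost 33·30·3 = 2970
((A₁ A₂) A₃): 33×3 by 3×50 → 33×50, cost 33·3·50 = 4950; cumulative 7920
Total: 7920 scalar multiplications.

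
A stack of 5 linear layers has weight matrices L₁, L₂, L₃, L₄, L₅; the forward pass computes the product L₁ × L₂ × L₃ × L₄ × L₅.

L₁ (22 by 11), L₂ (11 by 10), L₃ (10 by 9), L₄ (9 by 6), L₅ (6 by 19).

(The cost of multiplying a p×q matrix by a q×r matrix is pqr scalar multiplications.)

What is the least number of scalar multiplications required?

Adjacent pairs: L₁L₂ = 22·11·10 = 2420; L₂L₃ = 11·10·9 = 990; L₃L₄ = 10·9·6 = 540; L₄L₅ = 9·6·19 = 1026.
Length 3: L₁..L₃: k=1: 0+990+22·11·9=3168; k=2: 2420+0+22·10·9=4400 → min 3168 | L₂..L₄: k=2: 0+540+11·10·6=1200; k=3: 990+0+11·9·6=1584 → min 1200 | L₃..L₅: k=3: 0+1026+10·9·19=2736; k=4: 540+0+10·6·19=1680 → min 1680.
Length 4: L₁..L₄: k=1: 0+1200+22·11·6=2652; k=2: 2420+540+22·10·6=4280; k=3: 3168+0+22·9·6=4356 → min 2652 | L₂..L₅: k=2: 0+1680+11·10·19=3770; k=3: 990+1026+11·9·19=3897; k=4: 1200+0+11·6·19=2454 → min 2454.
Length 5: L₁..L₅: k=1: 0+2454+22·11·19=7052; k=2: 2420+1680+22·10·19=8280; k=3: 3168+1026+22·9·19=7956; k=4: 2652+0+22·6·19=5160 → min 5160.
Optimal order: ((L₁ × (L₂ × (L₃ × L₄))) × L₅) with cost 5160.

5160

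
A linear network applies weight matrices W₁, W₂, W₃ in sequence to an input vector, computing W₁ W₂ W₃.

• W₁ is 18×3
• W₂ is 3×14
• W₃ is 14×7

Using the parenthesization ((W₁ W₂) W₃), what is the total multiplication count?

2520

(W₁ W₂): 18×3 by 3×14 → 18×14, cost 18·3·14 = 756
((W₁ W₂) W₃): 18×14 by 14×7 → 18×7, cost 18·14·7 = 1764; cumulative 2520
Total: 2520 scalar multiplications.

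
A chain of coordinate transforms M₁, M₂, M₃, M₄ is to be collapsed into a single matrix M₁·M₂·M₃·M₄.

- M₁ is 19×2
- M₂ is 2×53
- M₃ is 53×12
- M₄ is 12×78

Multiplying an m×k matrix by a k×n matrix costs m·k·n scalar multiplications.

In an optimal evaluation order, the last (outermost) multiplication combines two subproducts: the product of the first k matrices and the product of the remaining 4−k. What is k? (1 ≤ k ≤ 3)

Adjacent pairs: M₁M₂ = 19·2·53 = 2014; M₂M₃ = 2·53·12 = 1272; M₃M₄ = 53·12·78 = 49608.
Length 3: M₁..M₃: k=1: 0+1272+19·2·12=1728; k=2: 2014+0+19·53·12=14098 → min 1728 | M₂..M₄: k=2: 0+49608+2·53·78=57876; k=3: 1272+0+2·12·78=3144 → min 3144.
Top-level splits: k=1: (M₁..M₁)·(M₂..M₄) → 0+3144+19·2·78 = 6108; k=2: (M₁..M₂)·(M₃..M₄) → 2014+49608+19·53·78 = 130168; k=3: (M₁..M₃)·(M₄..M₄) → 1728+0+19·12·78 = 19512.
Best split is after M₁, i.e. k = 1.

1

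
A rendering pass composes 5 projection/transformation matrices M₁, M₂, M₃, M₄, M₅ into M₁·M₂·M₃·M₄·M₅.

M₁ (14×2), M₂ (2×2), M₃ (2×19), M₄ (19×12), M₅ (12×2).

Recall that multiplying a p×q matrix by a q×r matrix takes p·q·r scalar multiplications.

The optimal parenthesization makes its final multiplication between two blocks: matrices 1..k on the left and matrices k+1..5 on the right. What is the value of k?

1

Adjacent pairs: M₁M₂ = 14·2·2 = 56; M₂M₃ = 2·2·19 = 76; M₃M₄ = 2·19·12 = 456; M₄M₅ = 19·12·2 = 456.
Length 3: M₁..M₃: k=1: 0+76+14·2·19=608; k=2: 56+0+14·2·19=588 → min 588 | M₂..M₄: k=2: 0+456+2·2·12=504; k=3: 76+0+2·19·12=532 → min 504 | M₃..M₅: k=3: 0+456+2·19·2=532; k=4: 456+0+2·12·2=504 → min 504.
Length 4: M₁..M₄: k=1: 0+504+14·2·12=840; k=2: 56+456+14·2·12=848; k=3: 588+0+14·19·12=3780 → min 840 | M₂..M₅: k=2: 0+504+2·2·2=512; k=3: 76+456+2·19·2=608; k=4: 504+0+2·12·2=552 → min 512.
Top-level splits: k=1: (M₁..M₁)·(M₂..M₅) → 0+512+14·2·2 = 568; k=2: (M₁..M₂)·(M₃..M₅) → 56+504+14·2·2 = 616; k=3: (M₁..M₃)·(M₄..M₅) → 588+456+14·19·2 = 1576; k=4: (M₁..M₄)·(M₅..M₅) → 840+0+14·12·2 = 1176.
Best split is after M₁, i.e. k = 1.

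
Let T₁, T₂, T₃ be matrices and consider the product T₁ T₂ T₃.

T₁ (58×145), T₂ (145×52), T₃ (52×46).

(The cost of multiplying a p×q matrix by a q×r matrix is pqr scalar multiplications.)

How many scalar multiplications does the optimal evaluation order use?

Order (T₁ (T₂ T₃)): (T₂ T₃): 145×52 by 52×46 → 145×46, cost 145·52·46 = 346840; (T₁ (T₂ T₃)): 58×145 by 145×46 → 58×46, cost 58·145·46 = 386860; cumulative 733700. Total 733700.
Order ((T₁ T₂) T₃): (T₁ T₂): 58×145 by 145×52 → 58×52, cost 58·145·52 = 437320; ((T₁ T₂) T₃): 58×52 by 52×46 → 58×46, cost 58·52·46 = 138736; cumulative 576056. Total 576056.
Minimum: 576056.

576056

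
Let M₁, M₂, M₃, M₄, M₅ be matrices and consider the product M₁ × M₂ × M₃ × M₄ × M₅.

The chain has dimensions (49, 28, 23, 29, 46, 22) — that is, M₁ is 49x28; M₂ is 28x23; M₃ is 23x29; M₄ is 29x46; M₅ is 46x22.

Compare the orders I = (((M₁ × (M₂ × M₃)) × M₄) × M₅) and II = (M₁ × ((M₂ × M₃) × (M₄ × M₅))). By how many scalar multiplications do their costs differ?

Order I = (((M₁ × (M₂ × M₃)) × M₄) × M₅): (M₂ × M₃): 28×23 by 23×29 → 28×29, cost 28·23·29 = 18676; (M₁ × (M₂ × M₃)): 49×28 by 28×29 → 49×29, cost 49·28·29 = 39788; cumulative 58464; ((M₁ × (M₂ × M₃)) × M₄): 49×29 by 29×46 → 49×46, cost 49·29·46 = 65366; cumulative 123830; (((M₁ × (M₂ × M₃)) × M₄) × M₅): 49×46 by 46×22 → 49×22, cost 49·46·22 = 49588; cumulative 173418. Total 173418.
Order II = (M₁ × ((M₂ × M₃) × (M₄ × M₅))): (M₂ × M₃): 28×23 by 23×29 → 28×29, cost 28·23·29 = 18676; (M₄ × M₅): 29×46 by 46×22 → 29×22, cost 29·46·22 = 29348; ((M₂ × M₃) × (M₄ × M₅)): 28×29 by 29×22 → 28×22, cost 28·29·22 = 17864; cumulative 65888; (M₁ × ((M₂ × M₃) × (M₄ × M₅))): 49×28 by 28×22 → 49×22, cost 49·28·22 = 30184; cumulative 96072. Total 96072.
Difference: |173418 − 96072| = 77346.

77346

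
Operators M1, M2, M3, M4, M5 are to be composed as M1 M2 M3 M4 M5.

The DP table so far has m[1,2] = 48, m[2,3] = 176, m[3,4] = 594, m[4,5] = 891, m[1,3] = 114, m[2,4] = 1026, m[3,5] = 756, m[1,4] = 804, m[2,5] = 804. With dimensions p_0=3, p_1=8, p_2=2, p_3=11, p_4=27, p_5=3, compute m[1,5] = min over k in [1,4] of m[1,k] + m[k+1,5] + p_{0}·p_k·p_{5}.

822

m[1,5] = min over k∈[1,4] of m[1,k]+m[k+1,5]+p_{0}·p_k·p_{5}.
k=1: 0 + 804 + 3·8·3 = 876; k=2: 48 + 756 + 3·2·3 = 822; k=3: 114 + 891 + 3·11·3 = 1104; k=4: 804 + 0 + 3·27·3 = 1047.
Minimum: 822 at k=2.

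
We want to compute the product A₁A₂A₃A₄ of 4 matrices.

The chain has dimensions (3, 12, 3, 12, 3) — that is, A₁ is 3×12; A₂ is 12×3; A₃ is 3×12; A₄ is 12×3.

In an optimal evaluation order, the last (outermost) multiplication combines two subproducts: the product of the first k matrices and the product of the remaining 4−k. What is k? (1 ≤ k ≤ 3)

Adjacent pairs: A₁A₂ = 3·12·3 = 108; A₂A₃ = 12·3·12 = 432; A₃A₄ = 3·12·3 = 108.
Length 3: A₁..A₃: k=1: 0+432+3·12·12=864; k=2: 108+0+3·3·12=216 → min 216 | A₂..A₄: k=2: 0+108+12·3·3=216; k=3: 432+0+12·12·3=864 → min 216.
Top-level splits: k=1: (A₁..A₁)·(A₂..A₄) → 0+216+3·12·3 = 324; k=2: (A₁..A₂)·(A₃..A₄) → 108+108+3·3·3 = 243; k=3: (A₁..A₃)·(A₄..A₄) → 216+0+3·12·3 = 324.
Best split is after A₂, i.e. k = 2.

2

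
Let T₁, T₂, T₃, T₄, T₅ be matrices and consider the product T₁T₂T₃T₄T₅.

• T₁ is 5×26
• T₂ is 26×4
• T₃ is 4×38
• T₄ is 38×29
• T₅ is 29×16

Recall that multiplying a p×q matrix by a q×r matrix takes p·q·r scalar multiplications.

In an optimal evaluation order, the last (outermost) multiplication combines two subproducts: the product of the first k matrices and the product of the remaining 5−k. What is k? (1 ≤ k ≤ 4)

2

Adjacent pairs: T₁T₂ = 5·26·4 = 520; T₂T₃ = 26·4·38 = 3952; T₃T₄ = 4·38·29 = 4408; T₄T₅ = 38·29·16 = 17632.
Length 3: T₁..T₃: k=1: 0+3952+5·26·38=8892; k=2: 520+0+5·4·38=1280 → min 1280 | T₂..T₄: k=2: 0+4408+26·4·29=7424; k=3: 3952+0+26·38·29=32604 → min 7424 | T₃..T₅: k=3: 0+17632+4·38·16=20064; k=4: 4408+0+4·29·16=6264 → min 6264.
Length 4: T₁..T₄: k=1: 0+7424+5·26·29=11194; k=2: 520+4408+5·4·29=5508; k=3: 1280+0+5·38·29=6790 → min 5508 | T₂..T₅: k=2: 0+6264+26·4·16=7928; k=3: 3952+17632+26·38·16=37392; k=4: 7424+0+26·29·16=19488 → min 7928.
Top-level splits: k=1: (T₁..T₁)·(T₂..T₅) → 0+7928+5·26·16 = 10008; k=2: (T₁..T₂)·(T₃..T₅) → 520+6264+5·4·16 = 7104; k=3: (T₁..T₃)·(T₄..T₅) → 1280+17632+5·38·16 = 21952; k=4: (T₁..T₄)·(T₅..T₅) → 5508+0+5·29·16 = 7828.
Best split is after T₂, i.e. k = 2.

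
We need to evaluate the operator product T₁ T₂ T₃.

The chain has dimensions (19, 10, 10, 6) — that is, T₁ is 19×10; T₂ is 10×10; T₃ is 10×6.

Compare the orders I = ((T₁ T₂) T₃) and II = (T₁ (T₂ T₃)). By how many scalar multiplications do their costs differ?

Order I = ((T₁ T₂) T₃): (T₁ T₂): 19×10 by 10×10 → 19×10, cost 19·10·10 = 1900; ((T₁ T₂) T₃): 19×10 by 10×6 → 19×6, cost 19·10·6 = 1140; cumulative 3040. Total 3040.
Order II = (T₁ (T₂ T₃)): (T₂ T₃): 10×10 by 10×6 → 10×6, cost 10·10·6 = 600; (T₁ (T₂ T₃)): 19×10 by 10×6 → 19×6, cost 19·10·6 = 1140; cumulative 1740. Total 1740.
Difference: |3040 − 1740| = 1300.

1300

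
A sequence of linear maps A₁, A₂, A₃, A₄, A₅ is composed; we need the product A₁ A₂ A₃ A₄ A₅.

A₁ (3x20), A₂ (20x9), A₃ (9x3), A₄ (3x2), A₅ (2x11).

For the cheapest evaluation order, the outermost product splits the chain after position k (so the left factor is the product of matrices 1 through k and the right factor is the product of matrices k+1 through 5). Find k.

Adjacent pairs: A₁A₂ = 3·20·9 = 540; A₂A₃ = 20·9·3 = 540; A₃A₄ = 9·3·2 = 54; A₄A₅ = 3·2·11 = 66.
Length 3: A₁..A₃: k=1: 0+540+3·20·3=720; k=2: 540+0+3·9·3=621 → min 621 | A₂..A₄: k=2: 0+54+20·9·2=414; k=3: 540+0+20·3·2=660 → min 414 | A₃..A₅: k=3: 0+66+9·3·11=363; k=4: 54+0+9·2·11=252 → min 252.
Length 4: A₁..A₄: k=1: 0+414+3·20·2=534; k=2: 540+54+3·9·2=648; k=3: 621+0+3·3·2=639 → min 534 | A₂..A₅: k=2: 0+252+20·9·11=2232; k=3: 540+66+20·3·11=1266; k=4: 414+0+20·2·11=854 → min 854.
Top-level splits: k=1: (A₁..A₁)·(A₂..A₅) → 0+854+3·20·11 = 1514; k=2: (A₁..A₂)·(A₃..A₅) → 540+252+3·9·11 = 1089; k=3: (A₁..A₃)·(A₄..A₅) → 621+66+3·3·11 = 786; k=4: (A₁..A₄)·(A₅..A₅) → 534+0+3·2·11 = 600.
Best split is after A₄, i.e. k = 4.

4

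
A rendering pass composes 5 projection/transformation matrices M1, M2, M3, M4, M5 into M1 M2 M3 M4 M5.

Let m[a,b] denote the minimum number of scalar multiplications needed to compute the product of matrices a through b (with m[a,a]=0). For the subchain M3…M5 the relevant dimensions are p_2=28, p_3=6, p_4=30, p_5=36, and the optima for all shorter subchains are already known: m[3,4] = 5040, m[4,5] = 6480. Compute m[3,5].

m[3,5] = min over k∈[3,4] of m[3,k]+m[k+1,5]+p_{2}·p_k·p_{5}.
k=3: 0 + 6480 + 28·6·36 = 12528; k=4: 5040 + 0 + 28·30·36 = 35280.
Minimum: 12528 at k=3.

12528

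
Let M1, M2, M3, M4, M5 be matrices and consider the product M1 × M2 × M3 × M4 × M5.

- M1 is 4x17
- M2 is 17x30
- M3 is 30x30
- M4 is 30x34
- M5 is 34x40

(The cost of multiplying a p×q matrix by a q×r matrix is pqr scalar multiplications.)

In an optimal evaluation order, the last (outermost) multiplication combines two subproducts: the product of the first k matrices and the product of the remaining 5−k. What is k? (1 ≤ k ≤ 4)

Adjacent pairs: M1M2 = 4·17·30 = 2040; M2M3 = 17·30·30 = 15300; M3M4 = 30·30·34 = 30600; M4M5 = 30·34·40 = 40800.
Length 3: M1..M3: k=1: 0+15300+4·17·30=17340; k=2: 2040+0+4·30·30=5640 → min 5640 | M2..M4: k=2: 0+30600+17·30·34=47940; k=3: 15300+0+17·30·34=32640 → min 32640 | M3..M5: k=3: 0+40800+30·30·40=76800; k=4: 30600+0+30·34·40=71400 → min 71400.
Length 4: M1..M4: k=1: 0+32640+4·17·34=34952; k=2: 2040+30600+4·30·34=36720; k=3: 5640+0+4·30·34=9720 → min 9720 | M2..M5: k=2: 0+71400+17·30·40=91800; k=3: 15300+40800+17·30·40=76500; k=4: 32640+0+17·34·40=55760 → min 55760.
Top-level splits: k=1: (M1..M1)·(M2..M5) → 0+55760+4·17·40 = 58480; k=2: (M1..M2)·(M3..M5) → 2040+71400+4·30·40 = 78240; k=3: (M1..M3)·(M4..M5) → 5640+40800+4·30·40 = 51240; k=4: (M1..M4)·(M5..M5) → 9720+0+4·34·40 = 15160.
Best split is after M4, i.e. k = 4.

4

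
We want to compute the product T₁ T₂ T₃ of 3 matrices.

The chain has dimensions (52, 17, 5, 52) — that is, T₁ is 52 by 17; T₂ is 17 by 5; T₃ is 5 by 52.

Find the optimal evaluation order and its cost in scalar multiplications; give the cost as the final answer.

(T₁ (T₂ T₃)): cost 50388.
((T₁ T₂) T₃): cost 17940.
Optimal: ((T₁ T₂) T₃) with cost 17940.

17940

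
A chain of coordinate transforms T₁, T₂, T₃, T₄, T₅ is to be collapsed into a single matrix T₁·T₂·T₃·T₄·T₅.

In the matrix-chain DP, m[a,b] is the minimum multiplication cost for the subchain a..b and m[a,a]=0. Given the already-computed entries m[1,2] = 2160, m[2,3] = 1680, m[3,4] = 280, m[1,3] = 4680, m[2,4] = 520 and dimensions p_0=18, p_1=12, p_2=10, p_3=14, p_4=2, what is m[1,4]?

m[1,4] = min over k∈[1,3] of m[1,k]+m[k+1,4]+p_{0}·p_k·p_{4}.
k=1: 0 + 520 + 18·12·2 = 952; k=2: 2160 + 280 + 18·10·2 = 2800; k=3: 4680 + 0 + 18·14·2 = 5184.
Minimum: 952 at k=1.

952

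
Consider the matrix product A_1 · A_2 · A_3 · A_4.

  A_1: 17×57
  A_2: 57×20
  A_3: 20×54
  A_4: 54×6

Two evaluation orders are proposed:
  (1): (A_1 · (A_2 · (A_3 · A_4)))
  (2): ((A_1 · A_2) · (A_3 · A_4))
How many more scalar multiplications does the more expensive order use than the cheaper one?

8766

Order (1) = (A_1 · (A_2 · (A_3 · A_4))): (A_3 · A_4): 20×54 by 54×6 → 20×6, cost 20·54·6 = 6480; (A_2 · (A_3 · A_4)): 57×20 by 20×6 → 57×6, cost 57·20·6 = 6840; cumulative 13320; (A_1 · (A_2 · (A_3 · A_4))): 17×57 by 57×6 → 17×6, cost 17·57·6 = 5814; cumulative 19134. Total 19134.
Order (2) = ((A_1 · A_2) · (A_3 · A_4)): (A_1 · A_2): 17×57 by 57×20 → 17×20, cost 17·57·20 = 19380; (A_3 · A_4): 20×54 by 54×6 → 20×6, cost 20·54·6 = 6480; ((A_1 · A_2) · (A_3 · A_4)): 17×20 by 20×6 → 17×6, cost 17·20·6 = 2040; cumulative 27900. Total 27900.
Difference: |19134 − 27900| = 8766.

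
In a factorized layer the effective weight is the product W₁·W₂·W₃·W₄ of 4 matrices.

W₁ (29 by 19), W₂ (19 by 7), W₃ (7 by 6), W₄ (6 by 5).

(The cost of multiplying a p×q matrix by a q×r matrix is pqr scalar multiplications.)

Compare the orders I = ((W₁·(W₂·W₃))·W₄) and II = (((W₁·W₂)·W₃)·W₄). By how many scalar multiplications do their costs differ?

971

Order I = ((W₁·(W₂·W₃))·W₄): (W₂·W₃): 19×7 by 7×6 → 19×6, cost 19·7·6 = 798; (W₁·(W₂·W₃)): 29×19 by 19×6 → 29×6, cost 29·19·6 = 3306; cumulative 4104; ((W₁·(W₂·W₃))·W₄): 29×6 by 6×5 → 29×5, cost 29·6·5 = 870; cumulative 4974. Total 4974.
Order II = (((W₁·W₂)·W₃)·W₄): (W₁·W₂): 29×19 by 19×7 → 29×7, cost 29·19·7 = 3857; ((W₁·W₂)·W₃): 29×7 by 7×6 → 29×6, cost 29·7·6 = 1218; cumulative 5075; (((W₁·W₂)·W₃)·W₄): 29×6 by 6×5 → 29×5, cost 29·6·5 = 870; cumulative 5945. Total 5945.
Difference: |4974 − 5945| = 971.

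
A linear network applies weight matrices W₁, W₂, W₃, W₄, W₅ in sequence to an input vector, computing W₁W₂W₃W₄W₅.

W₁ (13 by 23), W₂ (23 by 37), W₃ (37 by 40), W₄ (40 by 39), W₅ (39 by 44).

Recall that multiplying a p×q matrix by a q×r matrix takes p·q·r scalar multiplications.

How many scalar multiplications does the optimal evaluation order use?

Adjacent pairs: W₁W₂ = 13·23·37 = 11063; W₂W₃ = 23·37·40 = 34040; W₃W₄ = 37·40·39 = 57720; W₄W₅ = 40·39·44 = 68640.
Length 3: W₁..W₃: k=1: 0+34040+13·23·40=46000; k=2: 11063+0+13·37·40=30303 → min 30303 | W₂..W₄: k=2: 0+57720+23·37·39=90909; k=3: 34040+0+23·40·39=69920 → min 69920 | W₃..W₅: k=3: 0+68640+37·40·44=133760; k=4: 57720+0+37·39·44=121212 → min 121212.
Length 4: W₁..W₄: k=1: 0+69920+13·23·39=81581; k=2: 11063+57720+13·37·39=87542; k=3: 30303+0+13·40·39=50583 → min 50583 | W₂..W₅: k=2: 0+121212+23·37·44=158656; k=3: 34040+68640+23·40·44=143160; k=4: 69920+0+23·39·44=109388 → min 109388.
Length 5: W₁..W₅: k=1: 0+109388+13·23·44=122544; k=2: 11063+121212+13·37·44=153439; k=3: 30303+68640+13·40·44=121823; k=4: 50583+0+13·39·44=72891 → min 72891.
Optimal order: ((((W₁W₂)W₃)W₄)W₅) with cost 72891.

72891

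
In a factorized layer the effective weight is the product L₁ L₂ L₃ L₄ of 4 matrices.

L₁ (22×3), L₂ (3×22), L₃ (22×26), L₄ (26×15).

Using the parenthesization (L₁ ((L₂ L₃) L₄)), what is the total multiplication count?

3876

(L₂ L₃): 3×22 by 22×26 → 3×26, cost 3·22·26 = 1716
((L₂ L₃) L₄): 3×26 by 26×15 → 3×15, cost 3·26·15 = 1170; cumulative 2886
(L₁ ((L₂ L₃) L₄)): 22×3 by 3×15 → 22×15, cost 22·3·15 = 990; cumulative 3876
Total: 3876 scalar multiplications.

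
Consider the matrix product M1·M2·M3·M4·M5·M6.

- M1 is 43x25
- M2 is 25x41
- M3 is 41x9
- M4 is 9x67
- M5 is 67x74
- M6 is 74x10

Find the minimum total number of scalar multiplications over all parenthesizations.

73507

Adjacent pairs: M1M2 = 43·25·41 = 44075; M2M3 = 25·41·9 = 9225; M3M4 = 41·9·67 = 24723; M4M5 = 9·67·74 = 44622; M5M6 = 67·74·10 = 49580.
Length 3: M1..M3: k=1: 0+9225+43·25·9=18900; k=2: 44075+0+43·41·9=59942 → min 18900 | M2..M4: k=2: 0+24723+25·41·67=93398; k=3: 9225+0+25·9·67=24300 → min 24300 | M3..M5: k=3: 0+44622+41·9·74=71928; k=4: 24723+0+41·67·74=228001 → min 71928 | M4..M6: k=4: 0+49580+9·67·10=55610; k=5: 44622+0+9·74·10=51282 → min 51282.
Length 4: M1..M4: k=1: 0+24300+43·25·67=96325; k=2: 44075+24723+43·41·67=186919; k=3: 18900+0+43·9·67=44829 → min 44829 | M2..M5: k=2: 0+71928+25·41·74=147778; k=3: 9225+44622+25·9·74=70497; k=4: 24300+0+25·67·74=148250 → min 70497 | M3..M6: k=3: 0+51282+41·9·10=54972; k=4: 24723+49580+41·67·10=101773; k=5: 71928+0+41·74·10=102268 → min 54972.
Length 5: M1..M5: k=1: 0+70497+43·25·74=150047; k=2: 44075+71928+43·41·74=246465; k=3: 18900+44622+43·9·74=92160; k=4: 44829+0+43·67·74=258023 → min 92160 | M2..M6: k=2: 0+54972+25·41·10=65222; k=3: 9225+51282+25·9·10=62757; k=4: 24300+49580+25·67·10=90630; k=5: 70497+0+25·74·10=88997 → min 62757.
Length 6: M1..M6: k=1: 0+62757+43·25·10=73507; k=2: 44075+54972+43·41·10=116677; k=3: 18900+51282+43·9·10=74052; k=4: 44829+49580+43·67·10=123219; k=5: 92160+0+43·74·10=123980 → min 73507.
Optimal order: (M1·((M2·M3)·((M4·M5)·M6))) with cost 73507.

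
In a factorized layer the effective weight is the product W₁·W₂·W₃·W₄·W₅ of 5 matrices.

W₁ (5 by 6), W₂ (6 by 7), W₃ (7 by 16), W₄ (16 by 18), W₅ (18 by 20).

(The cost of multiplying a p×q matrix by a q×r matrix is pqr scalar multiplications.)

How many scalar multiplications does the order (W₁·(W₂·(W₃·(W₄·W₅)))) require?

9440

(W₄·W₅): 16×18 by 18×20 → 16×20, cost 16·18·20 = 5760
(W₃·(W₄·W₅)): 7×16 by 16×20 → 7×20, cost 7·16·20 = 2240; cumulative 8000
(W₂·(W₃·(W₄·W₅))): 6×7 by 7×20 → 6×20, cost 6·7·20 = 840; cumulative 8840
(W₁·(W₂·(W₃·(W₄·W₅)))): 5×6 by 6×20 → 5×20, cost 5·6·20 = 600; cumulative 9440
Total: 9440 scalar multiplications.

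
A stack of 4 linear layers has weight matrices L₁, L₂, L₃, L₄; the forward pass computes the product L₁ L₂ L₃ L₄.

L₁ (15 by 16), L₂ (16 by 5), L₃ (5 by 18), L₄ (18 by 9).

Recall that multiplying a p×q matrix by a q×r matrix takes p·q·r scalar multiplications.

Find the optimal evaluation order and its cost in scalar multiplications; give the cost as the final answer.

Adjacent pairs: L₁L₂ = 15·16·5 = 1200; L₂L₃ = 16·5·18 = 1440; L₃L₄ = 5·18·9 = 810.
Length 3: L₁..L₃: k=1: 0+1440+15·16·18=5760; k=2: 1200+0+15·5·18=2550 → min 2550 | L₂..L₄: k=2: 0+810+16·5·9=1530; k=3: 1440+0+16·18·9=4032 → min 1530.
Length 4: L₁..L₄: k=1: 0+1530+15·16·9=3690; k=2: 1200+810+15·5·9=2685; k=3: 2550+0+15·18·9=4980 → min 2685.
Optimal parenthesization: ((L₁ L₂) (L₃ L₄)) with cost 2685.

2685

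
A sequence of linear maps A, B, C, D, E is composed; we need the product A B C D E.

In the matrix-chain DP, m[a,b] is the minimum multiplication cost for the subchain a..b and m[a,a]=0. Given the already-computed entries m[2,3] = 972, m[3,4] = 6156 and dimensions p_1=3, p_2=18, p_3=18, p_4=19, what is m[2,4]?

m[2,4] = min over k∈[2,3] of m[2,k]+m[k+1,4]+p_{1}·p_k·p_{4}.
k=2: 0 + 6156 + 3·18·19 = 7182; k=3: 972 + 0 + 3·18·19 = 1998.
Minimum: 1998 at k=3.

1998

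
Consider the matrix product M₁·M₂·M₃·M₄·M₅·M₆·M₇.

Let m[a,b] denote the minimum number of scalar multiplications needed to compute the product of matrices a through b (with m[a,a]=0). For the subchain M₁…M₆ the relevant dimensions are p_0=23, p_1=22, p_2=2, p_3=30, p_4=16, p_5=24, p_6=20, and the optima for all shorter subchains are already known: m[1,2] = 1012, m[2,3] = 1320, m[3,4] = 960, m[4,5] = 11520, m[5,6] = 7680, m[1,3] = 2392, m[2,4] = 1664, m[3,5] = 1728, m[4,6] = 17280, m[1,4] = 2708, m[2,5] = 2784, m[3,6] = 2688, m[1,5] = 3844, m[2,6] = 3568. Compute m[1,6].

m[1,6] = min over k∈[1,5] of m[1,k]+m[k+1,6]+p_{0}·p_k·p_{6}.
k=1: 0 + 3568 + 23·22·20 = 13688; k=2: 1012 + 2688 + 23·2·20 = 4620; k=3: 2392 + 17280 + 23·30·20 = 33472; k=4: 2708 + 7680 + 23·16·20 = 17748; k=5: 3844 + 0 + 23·24·20 = 14884.
Minimum: 4620 at k=2.

4620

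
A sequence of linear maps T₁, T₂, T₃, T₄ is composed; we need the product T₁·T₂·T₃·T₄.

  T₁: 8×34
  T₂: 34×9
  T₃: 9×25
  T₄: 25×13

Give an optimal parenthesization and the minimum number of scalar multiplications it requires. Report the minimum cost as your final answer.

Adjacent pairs: T₁T₂ = 8·34·9 = 2448; T₂T₃ = 34·9·25 = 7650; T₃T₄ = 9·25·13 = 2925.
Length 3: T₁..T₃: k=1: 0+7650+8·34·25=14450; k=2: 2448+0+8·9·25=4248 → min 4248 | T₂..T₄: k=2: 0+2925+34·9·13=6903; k=3: 7650+0+34·25·13=18700 → min 6903.
Length 4: T₁..T₄: k=1: 0+6903+8·34·13=10439; k=2: 2448+2925+8·9·13=6309; k=3: 4248+0+8·25·13=6848 → min 6309.
Optimal parenthesization: ((T₁·T₂)·(T₃·T₄)) with cost 6309.

6309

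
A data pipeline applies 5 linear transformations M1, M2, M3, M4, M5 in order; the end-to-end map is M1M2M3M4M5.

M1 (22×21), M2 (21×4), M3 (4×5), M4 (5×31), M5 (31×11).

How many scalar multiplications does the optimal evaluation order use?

Adjacent pairs: M1M2 = 22·21·4 = 1848; M2M3 = 21·4·5 = 420; M3M4 = 4·5·31 = 620; M4M5 = 5·31·11 = 1705.
Length 3: M1..M3: k=1: 0+420+22·21·5=2730; k=2: 1848+0+22·4·5=2288 → min 2288 | M2..M4: k=2: 0+620+21·4·31=3224; k=3: 420+0+21·5·31=3675 → min 3224 | M3..M5: k=3: 0+1705+4·5·11=1925; k=4: 620+0+4·31·11=1984 → min 1925.
Length 4: M1..M4: k=1: 0+3224+22·21·31=17546; k=2: 1848+620+22·4·31=5196; k=3: 2288+0+22·5·31=5698 → min 5196 | M2..M5: k=2: 0+1925+21·4·11=2849; k=3: 420+1705+21·5·11=3280; k=4: 3224+0+21·31·11=10385 → min 2849.
Length 5: M1..M5: k=1: 0+2849+22·21·11=7931; k=2: 1848+1925+22·4·11=4741; k=3: 2288+1705+22·5·11=5203; k=4: 5196+0+22·31·11=12698 → min 4741.
Optimal order: ((M1M2)(M3(M4M5))) with cost 4741.

4741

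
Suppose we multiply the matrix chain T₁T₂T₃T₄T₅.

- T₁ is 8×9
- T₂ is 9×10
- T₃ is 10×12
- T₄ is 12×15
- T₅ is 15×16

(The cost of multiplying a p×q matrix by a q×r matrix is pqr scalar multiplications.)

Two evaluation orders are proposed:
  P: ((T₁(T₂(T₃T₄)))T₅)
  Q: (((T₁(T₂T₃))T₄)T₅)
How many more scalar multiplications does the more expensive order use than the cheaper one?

Order P = ((T₁(T₂(T₃T₄)))T₅): (T₃T₄): 10×12 by 12×15 → 10×15, cost 10·12·15 = 1800; (T₂(T₃T₄)): 9×10 by 10×15 → 9×15, cost 9·10·15 = 1350; cumulative 3150; (T₁(T₂(T₃T₄))): 8×9 by 9×15 → 8×15, cost 8·9·15 = 1080; cumulative 4230; ((T₁(T₂(T₃T₄)))T₅): 8×15 by 15×16 → 8×16, cost 8·15·16 = 1920; cumulative 6150. Total 6150.
Order Q = (((T₁(T₂T₃))T₄)T₅): (T₂T₃): 9×10 by 10×12 → 9×12, cost 9·10·12 = 1080; (T₁(T₂T₃)): 8×9 by 9×12 → 8×12, cost 8·9·12 = 864; cumulative 1944; ((T₁(T₂T₃))T₄): 8×12 by 12×15 → 8×15, cost 8·12·15 = 1440; cumulative 3384; (((T₁(T₂T₃))T₄)T₅): 8×15 by 15×16 → 8×16, cost 8·15·16 = 1920; cumulative 5304. Total 5304.
Difference: |6150 − 5304| = 846.

846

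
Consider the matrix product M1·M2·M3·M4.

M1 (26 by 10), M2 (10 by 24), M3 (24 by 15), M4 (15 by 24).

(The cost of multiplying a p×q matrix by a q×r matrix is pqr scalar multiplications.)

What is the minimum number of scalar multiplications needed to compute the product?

Adjacent pairs: M1M2 = 26·10·24 = 6240; M2M3 = 10·24·15 = 3600; M3M4 = 24·15·24 = 8640.
Length 3: M1..M3: k=1: 0+3600+26·10·15=7500; k=2: 6240+0+26·24·15=15600 → min 7500 | M2..M4: k=2: 0+8640+10·24·24=14400; k=3: 3600+0+10·15·24=7200 → min 7200.
Length 4: M1..M4: k=1: 0+7200+26·10·24=13440; k=2: 6240+8640+26·24·24=29856; k=3: 7500+0+26·15·24=16860 → min 13440.
Optimal order: (M1·((M2·M3)·M4)) with cost 13440.

13440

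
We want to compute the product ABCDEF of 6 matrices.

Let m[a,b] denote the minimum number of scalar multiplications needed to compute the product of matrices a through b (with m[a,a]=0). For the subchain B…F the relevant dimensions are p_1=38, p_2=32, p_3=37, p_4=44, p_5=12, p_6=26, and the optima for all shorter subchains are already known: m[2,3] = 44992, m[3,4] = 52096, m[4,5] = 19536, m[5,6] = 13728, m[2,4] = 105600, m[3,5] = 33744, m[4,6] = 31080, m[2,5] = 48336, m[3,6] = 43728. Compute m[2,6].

m[2,6] = min over k∈[2,5] of m[2,k]+m[k+1,6]+p_{1}·p_k·p_{6}.
k=2: 0 + 43728 + 38·32·26 = 75344; k=3: 44992 + 31080 + 38·37·26 = 112628; k=4: 105600 + 13728 + 38·44·26 = 162800; k=5: 48336 + 0 + 38·12·26 = 60192.
Minimum: 60192 at k=5.

60192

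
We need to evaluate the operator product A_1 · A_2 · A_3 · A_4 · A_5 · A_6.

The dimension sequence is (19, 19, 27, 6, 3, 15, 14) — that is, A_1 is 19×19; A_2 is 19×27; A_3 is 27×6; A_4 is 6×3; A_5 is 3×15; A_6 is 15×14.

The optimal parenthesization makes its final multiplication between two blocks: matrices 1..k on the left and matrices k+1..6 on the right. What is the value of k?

Adjacent pairs: A_1A_2 = 19·19·27 = 9747; A_2A_3 = 19·27·6 = 3078; A_3A_4 = 27·6·3 = 486; A_4A_5 = 6·3·15 = 270; A_5A_6 = 3·15·14 = 630.
Length 3: A_1..A_3: k=1: 0+3078+19·19·6=5244; k=2: 9747+0+19·27·6=12825 → min 5244 | A_2..A_4: k=2: 0+486+19·27·3=2025; k=3: 3078+0+19·6·3=3420 → min 2025 | A_3..A_5: k=3: 0+270+27·6·15=2700; k=4: 486+0+27·3·15=1701 → min 1701 | A_4..A_6: k=4: 0+630+6·3·14=882; k=5: 270+0+6·15·14=1530 → min 882.
Length 4: A_1..A_4: k=1: 0+2025+19·19·3=3108; k=2: 9747+486+19·27·3=11772; k=3: 5244+0+19·6·3=5586 → min 3108 | A_2..A_5: k=2: 0+1701+19·27·15=9396; k=3: 3078+270+19·6·15=5058; k=4: 2025+0+19·3·15=2880 → min 2880 | A_3..A_6: k=3: 0+882+27·6·14=3150; k=4: 486+630+27·3·14=2250; k=5: 1701+0+27·15·14=7371 → min 2250.
Length 5: A_1..A_5: k=1: 0+2880+19·19·15=8295; k=2: 9747+1701+19·27·15=19143; k=3: 5244+270+19·6·15=7224; k=4: 3108+0+19·3·15=3963 → min 3963 | A_2..A_6: k=2: 0+2250+19·27·14=9432; k=3: 3078+882+19·6·14=5556; k=4: 2025+630+19·3·14=3453; k=5: 2880+0+19·15·14=6870 → min 3453.
Top-level splits: k=1: (A_1..A_1)·(A_2..A_6) → 0+3453+19·19·14 = 8507; k=2: (A_1..A_2)·(A_3..A_6) → 9747+2250+19·27·14 = 19179; k=3: (A_1..A_3)·(A_4..A_6) → 5244+882+19·6·14 = 7722; k=4: (A_1..A_4)·(A_5..A_6) → 3108+630+19·3·14 = 4536; k=5: (A_1..A_5)·(A_6..A_6) → 3963+0+19·15·14 = 7953.
Best split is after A_4, i.e. k = 4.

4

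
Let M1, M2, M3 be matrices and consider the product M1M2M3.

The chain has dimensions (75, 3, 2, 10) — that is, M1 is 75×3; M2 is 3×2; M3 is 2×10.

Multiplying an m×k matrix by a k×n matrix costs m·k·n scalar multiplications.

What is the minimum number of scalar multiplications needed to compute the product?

1950

Order (M1(M2M3)): (M2M3): 3×2 by 2×10 → 3×10, cost 3·2·10 = 60; (M1(M2M3)): 75×3 by 3×10 → 75×10, cost 75·3·10 = 2250; cumulative 2310. Total 2310.
Order ((M1M2)M3): (M1M2): 75×3 by 3×2 → 75×2, cost 75·3·2 = 450; ((M1M2)M3): 75×2 by 2×10 → 75×10, cost 75·2·10 = 1500; cumulative 1950. Total 1950.
Minimum: 1950.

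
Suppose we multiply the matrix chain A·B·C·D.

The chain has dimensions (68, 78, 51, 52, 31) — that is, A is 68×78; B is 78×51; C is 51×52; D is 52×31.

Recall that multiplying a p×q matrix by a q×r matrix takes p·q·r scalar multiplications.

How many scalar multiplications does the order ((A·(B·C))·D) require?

592280

(B·C): 78×51 by 51×52 → 78×52, cost 78·51·52 = 206856
(A·(B·C)): 68×78 by 78×52 → 68×52, cost 68·78·52 = 275808; cumulative 482664
((A·(B·C))·D): 68×52 by 52×31 → 68×31, cost 68·52·31 = 109616; cumulative 592280
Total: 592280 scalar multiplications.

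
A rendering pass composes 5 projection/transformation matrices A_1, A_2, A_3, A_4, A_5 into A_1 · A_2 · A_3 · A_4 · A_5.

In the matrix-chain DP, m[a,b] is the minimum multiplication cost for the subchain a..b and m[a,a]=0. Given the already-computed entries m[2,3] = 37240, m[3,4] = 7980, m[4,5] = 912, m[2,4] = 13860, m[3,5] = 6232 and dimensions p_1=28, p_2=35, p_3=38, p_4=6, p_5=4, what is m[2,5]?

10152

m[2,5] = min over k∈[2,4] of m[2,k]+m[k+1,5]+p_{1}·p_k·p_{5}.
k=2: 0 + 6232 + 28·35·4 = 10152; k=3: 37240 + 912 + 28·38·4 = 42408; k=4: 13860 + 0 + 28·6·4 = 14532.
Minimum: 10152 at k=2.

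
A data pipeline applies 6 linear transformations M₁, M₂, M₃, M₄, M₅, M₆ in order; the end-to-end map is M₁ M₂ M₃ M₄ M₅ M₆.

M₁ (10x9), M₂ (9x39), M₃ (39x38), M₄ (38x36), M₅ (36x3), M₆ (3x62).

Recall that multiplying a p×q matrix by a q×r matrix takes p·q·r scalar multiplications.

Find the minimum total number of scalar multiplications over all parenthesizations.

11733

Adjacent pairs: M₁M₂ = 10·9·39 = 3510; M₂M₃ = 9·39·38 = 13338; M₃M₄ = 39·38·36 = 53352; M₄M₅ = 38·36·3 = 4104; M₅M₆ = 36·3·62 = 6696.
Length 3: M₁..M₃: k=1: 0+13338+10·9·38=16758; k=2: 3510+0+10·39·38=18330 → min 16758 | M₂..M₄: k=2: 0+53352+9·39·36=65988; k=3: 13338+0+9·38·36=25650 → min 25650 | M₃..M₅: k=3: 0+4104+39·38·3=8550; k=4: 53352+0+39·36·3=57564 → min 8550 | M₄..M₆: k=4: 0+6696+38·36·62=91512; k=5: 4104+0+38·3·62=11172 → min 11172.
Length 4: M₁..M₄: k=1: 0+25650+10·9·36=28890; k=2: 3510+53352+10·39·36=70902; k=3: 16758+0+10·38·36=30438 → min 28890 | M₂..M₅: k=2: 0+8550+9·39·3=9603; k=3: 13338+4104+9·38·3=18468; k=4: 25650+0+9·36·3=26622 → min 9603 | M₃..M₆: k=3: 0+11172+39·38·62=103056; k=4: 53352+6696+39·36·62=147096; k=5: 8550+0+39·3·62=15804 → min 15804.
Length 5: M₁..M₅: k=1: 0+9603+10·9·3=9873; k=2: 3510+8550+10·39·3=13230; k=3: 16758+4104+10·38·3=22002; k=4: 28890+0+10·36·3=29970 → min 9873 | M₂..M₆: k=2: 0+15804+9·39·62=37566; k=3: 13338+11172+9·38·62=45714; k=4: 25650+6696+9·36·62=52434; k=5: 9603+0+9·3·62=11277 → min 11277.
Length 6: M₁..M₆: k=1: 0+11277+10·9·62=16857; k=2: 3510+15804+10·39·62=43494; k=3: 16758+11172+10·38·62=51490; k=4: 28890+6696+10·36·62=57906; k=5: 9873+0+10·3·62=11733 → min 11733.
Optimal order: ((M₁ (M₂ (M₃ (M₄ M₅)))) M₆) with cost 11733.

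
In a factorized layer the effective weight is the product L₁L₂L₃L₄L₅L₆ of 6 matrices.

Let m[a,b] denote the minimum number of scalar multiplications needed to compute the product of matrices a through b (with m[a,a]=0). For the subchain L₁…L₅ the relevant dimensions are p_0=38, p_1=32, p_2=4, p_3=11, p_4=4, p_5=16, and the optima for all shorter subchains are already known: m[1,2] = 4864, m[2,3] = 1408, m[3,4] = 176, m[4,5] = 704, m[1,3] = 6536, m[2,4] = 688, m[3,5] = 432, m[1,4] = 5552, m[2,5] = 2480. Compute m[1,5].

7728

m[1,5] = min over k∈[1,4] of m[1,k]+m[k+1,5]+p_{0}·p_k·p_{5}.
k=1: 0 + 2480 + 38·32·16 = 21936; k=2: 4864 + 432 + 38·4·16 = 7728; k=3: 6536 + 704 + 38·11·16 = 13928; k=4: 5552 + 0 + 38·4·16 = 7984.
Minimum: 7728 at k=2.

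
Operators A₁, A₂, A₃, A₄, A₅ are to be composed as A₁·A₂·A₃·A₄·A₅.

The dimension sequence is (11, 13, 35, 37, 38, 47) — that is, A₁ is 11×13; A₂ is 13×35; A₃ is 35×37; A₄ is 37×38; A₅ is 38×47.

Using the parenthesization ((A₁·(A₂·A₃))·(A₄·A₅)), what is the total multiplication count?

107337

(A₂·A₃): 13×35 by 35×37 → 13×37, cost 13·35·37 = 16835
(A₁·(A₂·A₃)): 11×13 by 13×37 → 11×37, cost 11·13·37 = 5291; cumulative 22126
(A₄·A₅): 37×38 by 38×47 → 37×47, cost 37·38·47 = 66082
((A₁·(A₂·A₃))·(A₄·A₅)): 11×37 by 37×47 → 11×47, cost 11·37·47 = 19129; cumulative 107337
Total: 107337 scalar multiplications.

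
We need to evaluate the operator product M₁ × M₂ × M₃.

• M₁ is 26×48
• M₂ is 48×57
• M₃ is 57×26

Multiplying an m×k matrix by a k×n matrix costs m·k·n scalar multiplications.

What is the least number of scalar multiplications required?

103584

Order (M₁ × (M₂ × M₃)): (M₂ × M₃): 48×57 by 57×26 → 48×26, cost 48·57·26 = 71136; (M₁ × (M₂ × M₃)): 26×48 by 48×26 → 26×26, cost 26·48·26 = 32448; cumulative 103584. Total 103584.
Order ((M₁ × M₂) × M₃): (M₁ × M₂): 26×48 by 48×57 → 26×57, cost 26·48·57 = 71136; ((M₁ × M₂) × M₃): 26×57 by 57×26 → 26×26, cost 26·57·26 = 38532; cumulative 109668. Total 109668.
Minimum: 103584.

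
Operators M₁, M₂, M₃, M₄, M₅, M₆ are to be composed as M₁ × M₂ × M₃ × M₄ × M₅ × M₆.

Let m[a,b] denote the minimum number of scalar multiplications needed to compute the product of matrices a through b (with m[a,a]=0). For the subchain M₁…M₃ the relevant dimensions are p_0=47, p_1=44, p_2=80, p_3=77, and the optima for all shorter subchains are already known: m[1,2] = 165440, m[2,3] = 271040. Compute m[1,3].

m[1,3] = min over k∈[1,2] of m[1,k]+m[k+1,3]+p_{0}·p_k·p_{3}.
k=1: 0 + 271040 + 47·44·77 = 430276; k=2: 165440 + 0 + 47·80·77 = 454960.
Minimum: 430276 at k=1.

430276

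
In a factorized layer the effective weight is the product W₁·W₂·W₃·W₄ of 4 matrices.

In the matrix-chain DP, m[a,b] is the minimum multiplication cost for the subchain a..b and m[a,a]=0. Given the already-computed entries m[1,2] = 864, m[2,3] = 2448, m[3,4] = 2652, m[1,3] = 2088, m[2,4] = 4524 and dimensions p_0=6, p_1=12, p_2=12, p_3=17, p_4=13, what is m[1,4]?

3414

m[1,4] = min over k∈[1,3] of m[1,k]+m[k+1,4]+p_{0}·p_k·p_{4}.
k=1: 0 + 4524 + 6·12·13 = 5460; k=2: 864 + 2652 + 6·12·13 = 4452; k=3: 2088 + 0 + 6·17·13 = 3414.
Minimum: 3414 at k=3.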